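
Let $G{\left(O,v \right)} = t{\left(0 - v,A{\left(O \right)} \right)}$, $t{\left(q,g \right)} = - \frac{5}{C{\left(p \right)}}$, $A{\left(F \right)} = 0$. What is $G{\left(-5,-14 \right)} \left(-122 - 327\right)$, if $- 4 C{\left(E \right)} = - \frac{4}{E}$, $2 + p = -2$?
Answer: $-8980$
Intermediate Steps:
$p = -4$ ($p = -2 - 2 = -4$)
$C{\left(E \right)} = \frac{1}{E}$ ($C{\left(E \right)} = - \frac{\left(-4\right) \frac{1}{E}}{4} = \frac{1}{E}$)
$t{\left(q,g \right)} = 20$ ($t{\left(q,g \right)} = - \frac{5}{\frac{1}{-4}} = - \frac{5}{- \frac{1}{4}} = \left(-5\right) \left(-4\right) = 20$)
$G{\left(O,v \right)} = 20$
$G{\left(-5,-14 \right)} \left(-122 - 327\right) = 20 \left(-122 - 327\right) = 20 \left(-449\right) = -8980$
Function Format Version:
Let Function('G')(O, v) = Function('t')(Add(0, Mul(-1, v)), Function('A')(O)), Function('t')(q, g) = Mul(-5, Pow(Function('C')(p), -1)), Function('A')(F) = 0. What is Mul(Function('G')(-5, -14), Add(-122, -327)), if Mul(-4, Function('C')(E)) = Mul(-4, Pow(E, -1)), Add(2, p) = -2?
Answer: -8980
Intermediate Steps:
p = -4 (p = Add(-2, -2) = -4)
Function('C')(E) = Pow(E, -1) (Function('C')(E) = Mul(Rational(-1, 4), Mul(-4, Pow(E, -1))) = Pow(E, -1))
Function('t')(q, g) = 20 (Function('t')(q, g) = Mul(-5, Pow(Pow(-4, -1), -1)) = Mul(-5, Pow(Rational(-1, 4), -1)) = Mul(-5, -4) = 20)
Function('G')(O, v) = 20
Mul(Function('G')(-5, -14), Add(-122, -327)) = Mul(20, Add(-122, -327)) = Mul(20, -449) = -8980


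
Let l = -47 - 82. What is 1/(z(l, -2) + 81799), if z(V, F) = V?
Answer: 1/81670 ≈ 1.2244e-5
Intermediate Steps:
l = -129
1/(z(l, -2) + 81799) = 1/(-129 + 81799) = 1/81670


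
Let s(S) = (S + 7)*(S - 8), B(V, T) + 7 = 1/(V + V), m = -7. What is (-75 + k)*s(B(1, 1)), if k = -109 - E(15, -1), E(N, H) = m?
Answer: 5133/4 ≈ 1283.3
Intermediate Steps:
E(N, H) = -7
B(V, T) = -7 + 1/(2*V) (B(V, T) = -7 + 1/(V + V) = -7 + 1/(2*V))
s(S) = (-8 + S)*(7 + S) (s(S) = (7 + S)*(-8 + S) = (-8 + S)*(7 + S))
k = -102 (k = -109 - 1*(-7) = -109 + 7 = -102)
(-75 + k)*s(B(1, 1)) = (-75 - 102)*(-56 + (-7 + (½)/1)² - (-7 + (½)/1)) = -177*(-56 + (-7 + (½)*1)² - (-7 + (½)*1)) = -177*(-56 + (-7 + ½)² - (-7 + ½)) = -177*(-56 + (-13/2)² - 1*(-13/2)) = -177*(-56 + 169/4 + 13/2) = -177*(-29/4) = 5133/4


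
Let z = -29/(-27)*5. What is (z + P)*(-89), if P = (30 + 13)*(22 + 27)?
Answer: -5076026/27 ≈ -1.8800e+5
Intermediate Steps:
P = 2107 (P = 43*49 = 2107)
z = 145/27 (z = -29*(-1/27)*5 = (29/27)*5 = 145/27 ≈ 5.3704)
(z + P)*(-89) = (145/27 + 2107)*(-89) = (57034/27)*(-89) = -5076026/27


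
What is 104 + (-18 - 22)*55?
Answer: -2096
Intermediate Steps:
104 + (-18 - 22)*55 = 104 - 40*55 = 104 - 2200 = -2096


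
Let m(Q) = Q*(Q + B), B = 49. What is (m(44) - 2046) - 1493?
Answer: 553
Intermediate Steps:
m(Q) = Q*(49 + Q) (m(Q) = Q*(Q + 49) = Q*(49 + Q))
(m(44) - 2046) - 1493 = (44*(49 + 44) - 2046) - 1493 = (44*93 - 2046) - 1493 = (4092 - 2046) - 1493 = 2046 - 1493 = 553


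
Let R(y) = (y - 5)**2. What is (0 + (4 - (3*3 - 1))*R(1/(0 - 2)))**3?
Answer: -1771561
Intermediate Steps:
R(y) = (-5 + y)**2
(0 + (4 - (3*3 - 1))*R(1/(0 - 2)))**3 = (0 + (4 - (3*3 - 1))*(-5 + 1/(0 - 2))**2)**3 = (0 + (4 - (9 - 1))*(-5 + 1/(-2))**2)**3 = (0 + (4 - 1*8)*(-5 - 1/2)**2)**3 = (0 + (4 - 8)*(-11/2)**2)**3 = (0 - 4*121/4)**3 = (0 - 121)**3 = (-121)**3 = -1771561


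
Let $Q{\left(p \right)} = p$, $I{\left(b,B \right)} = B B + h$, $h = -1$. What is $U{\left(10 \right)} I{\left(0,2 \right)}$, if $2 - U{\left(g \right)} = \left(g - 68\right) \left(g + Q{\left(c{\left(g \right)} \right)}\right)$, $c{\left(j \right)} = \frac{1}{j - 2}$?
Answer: $\frac{7071}{4} \approx 1767.8$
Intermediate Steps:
$c{\left(j \right)} = \frac{1}{-2 + j}$
$I{\left(b,B \right)} = -1 + B^{2}$ ($I{\left(b,B \right)} = B B - 1 = B^{2} - 1 = -1 + B^{2}$)
$U{\left(g \right)} = 2 - \left(-68 + g\right) \left(g + \frac{1}{-2 + g}\right)$ ($U{\left(g \right)} = 2 - \left(g - 68\right) \left(g + \frac{1}{-2 + g}\right) = 2 - \left(-68 + g\right) \left(g + \frac{1}{-2 + g}\right)$)
$U{\left(10 \right)} I{\left(0,2 \right)} = \frac{64 - 10^{3} - 1350 + 70 \cdot 10^{2}}{-2 + 10} \left(-1 + 2^{2}\right) = \frac{64 - 1000 - 1350 + 70 \cdot 100}{8} \left(-1 + 4\right) = \frac{64 - 1000 - 1350 + 7000}{8} \cdot 3 = \frac{1}{8} \cdot 4714 \cdot 3 = \frac{2357}{4} \cdot 3 = \frac{7071}{4}$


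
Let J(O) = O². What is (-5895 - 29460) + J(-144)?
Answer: -14619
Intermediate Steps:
(-5895 - 29460) + J(-144) = (-5895 - 29460) + (-144)² = -35355 + 20736 = -14619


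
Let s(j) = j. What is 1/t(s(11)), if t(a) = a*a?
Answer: 1/121 ≈ 0.0082645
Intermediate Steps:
t(a) = a²
1/t(s(11)) = 1/(11²) = 1/121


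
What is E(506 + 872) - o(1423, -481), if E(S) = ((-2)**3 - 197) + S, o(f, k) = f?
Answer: -250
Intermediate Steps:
E(S) = -205 + S (E(S) = (-8 - 197) + S = -205 + S)
E(506 + 872) - o(1423, -481) = (-205 + (506 + 872)) - 1*1423 = (-205 + 1378) - 1423 = 1173 - 1423 = -250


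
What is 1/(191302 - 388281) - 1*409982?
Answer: -80757844379/196979 ≈ -4.0998e+5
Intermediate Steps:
1/(191302 - 388281) - 1*409982 = 1/(-196979) - 409982 = -1/196979 - 409982 = -80757844379/196979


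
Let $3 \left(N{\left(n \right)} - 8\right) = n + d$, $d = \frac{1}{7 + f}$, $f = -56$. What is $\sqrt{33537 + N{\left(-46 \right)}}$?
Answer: $\frac{2 \sqrt{3696645}}{21} \approx 183.11$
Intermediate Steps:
$d = - \frac{1}{49}$ ($d = \frac{1}{7 - 56} = \frac{1}{-49} = - \frac{1}{49} \approx -0.020408$)
$N{\left(n \right)} = \frac{1175}{147} + \frac{n}{3}$ ($N{\left(n \right)} = 8 + \frac{n - \frac{1}{49}}{3} = 8 + \frac{- \frac{1}{49} + n}{3} = 8 + \left(- \frac{1}{147} + \frac{n}{3}\right) = \frac{1175}{147} + \frac{n}{3}$)
$\sqrt{33537 + N{\left(-46 \right)}} = \sqrt{33537 + \left(\frac{1175}{147} + \frac{1}{3} \left(-46\right)\right)} = \sqrt{33537 + \left(\frac{1175}{147} - \frac{46}{3}\right)} = \sqrt{33537 - \frac{1079}{147}} = \sqrt{\frac{4928860}{147}} = \frac{2 \sqrt{3696645}}{21}$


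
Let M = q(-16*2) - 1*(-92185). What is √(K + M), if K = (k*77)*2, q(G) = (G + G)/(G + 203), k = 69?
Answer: √334031723/57 ≈ 320.64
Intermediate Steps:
q(G) = 2*G/(203 + G) (q(G) = (2*G)/(203 + G) = 2*G/(203 + G))
K = 10626 (K = (69*77)*2 = 5313*2 = 10626)
M = 15763571/171 (M = 2*(-16*2)/(203 - 16*2) - 1*(-92185) = 2*(-32)/(203 - 32) + 92185 = 2*(-32)/171 + 92185 = 2*(-32)*(1/171) + 92185 = -64/171 + 92185 = 15763571/171 ≈ 92185.)
√(K + M) = √(10626 + 15763571/171) = √(17580617/171) = √334031723/57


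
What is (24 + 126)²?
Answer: 22500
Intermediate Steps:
(24 + 126)² = 150² = 22500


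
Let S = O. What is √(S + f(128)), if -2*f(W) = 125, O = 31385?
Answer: √125290/2 ≈ 176.98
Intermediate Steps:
S = 31385
f(W) = -125/2 (f(W) = -½*125 = -125/2)
√(S + f(128)) = √(31385 - 125/2) = √(62645/2) = √125290/2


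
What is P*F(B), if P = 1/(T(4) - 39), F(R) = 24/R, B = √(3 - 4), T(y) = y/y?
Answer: 12*I/19 ≈ 0.63158*I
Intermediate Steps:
T(y) = 1
B = I (B = √(-1) = I ≈ 1.0*I)
P = -1/38 (P = 1/(1 - 39) = 1/(-38) = -1/38 ≈ -0.026316)
P*F(B) = -12/(19*I) = -12*(-I)/19 = -(-12)*I/19 = 12*I/19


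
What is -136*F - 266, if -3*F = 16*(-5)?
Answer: -11678/3 ≈ -3892.7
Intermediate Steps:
F = 80/3 (F = -16*(-5)/3 = -⅓*(-80) = 80/3 ≈ 26.667)
-136*F - 266 = -136*80/3 - 266 = -10880/3 - 266 = -11678/3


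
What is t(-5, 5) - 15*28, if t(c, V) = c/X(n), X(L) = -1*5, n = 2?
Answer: -419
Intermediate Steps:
X(L) = -5
t(c, V) = -c/5 (t(c, V) = c/(-5) = c*(-1/5) = -c/5)
t(-5, 5) - 15*28 = -1/5*(-5) - 15*28 = 1 - 420 = -419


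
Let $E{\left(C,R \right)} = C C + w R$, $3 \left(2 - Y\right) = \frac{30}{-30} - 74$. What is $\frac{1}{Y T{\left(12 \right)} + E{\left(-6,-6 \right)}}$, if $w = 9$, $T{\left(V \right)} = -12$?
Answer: $- \frac{1}{342} \approx -0.002924$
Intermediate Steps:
$Y = 27$ ($Y = 2 - \frac{\frac{30}{-30} - 74}{3} = 2 - \frac{30 \left(- \frac{1}{30}\right) - 74}{3} = 2 - \frac{-1 - 74}{3} = 2 - -25 = 2 + 25 = 27$)
$E{\left(C,R \right)} = C^{2} + 9 R$ ($E{\left(C,R \right)} = C C + 9 R = C^{2} + 9 R$)
$\frac{1}{Y T{\left(12 \right)} + E{\left(-6,-6 \right)}} = \frac{1}{27 \left(-12\right) + \left(\left(-6\right)^{2} + 9 \left(-6\right)\right)} = \frac{1}{-324 + \left(36 - 54\right)} = \frac{1}{-324 - 18} = \frac{1}{-342} = - \frac{1}{342}$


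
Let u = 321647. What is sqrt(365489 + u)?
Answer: 4*sqrt(42946) ≈ 828.94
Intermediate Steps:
sqrt(365489 + u) = sqrt(365489 + 321647) = sqrt(687136) = 4*sqrt(42946)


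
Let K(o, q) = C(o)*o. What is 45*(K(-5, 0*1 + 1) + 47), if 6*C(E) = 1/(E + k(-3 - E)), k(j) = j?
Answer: 4255/2 ≈ 2127.5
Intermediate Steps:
C(E) = -1/18 (C(E) = 1/(6*(E + (-3 - E))) = (1/6)/(-3) = (1/6)*(-1/3) = -1/18)
K(o, q) = -o/18
45*(K(-5, 0*1 + 1) + 47) = 45*(-1/18*(-5) + 47) = 45*(5/18 + 47) = 45*(851/18) = 4255/2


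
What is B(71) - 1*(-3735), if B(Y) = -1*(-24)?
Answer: 3759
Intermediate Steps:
B(Y) = 24
B(71) - 1*(-3735) = 24 - 1*(-3735) = 24 + 3735 = 3759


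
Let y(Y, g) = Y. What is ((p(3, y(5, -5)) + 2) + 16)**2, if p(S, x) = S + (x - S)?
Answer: 529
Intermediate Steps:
p(S, x) = x
((p(3, y(5, -5)) + 2) + 16)**2 = ((5 + 2) + 16)**2 = (7 + 16)**2 = 23**2 = 529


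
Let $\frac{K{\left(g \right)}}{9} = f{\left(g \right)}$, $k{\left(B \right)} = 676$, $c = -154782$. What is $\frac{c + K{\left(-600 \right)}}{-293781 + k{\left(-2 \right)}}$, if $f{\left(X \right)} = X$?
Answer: $\frac{160182}{293105} \approx 0.5465$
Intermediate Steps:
$K{\left(g \right)} = 9 g$
$\frac{c + K{\left(-600 \right)}}{-293781 + k{\left(-2 \right)}} = \frac{-154782 + 9 \left(-600\right)}{-293781 + 676} = \frac{-154782 - 5400}{-293105} = \left(-160182\right) \left(- \frac{1}{293105}\right) = \frac{160182}{293105}$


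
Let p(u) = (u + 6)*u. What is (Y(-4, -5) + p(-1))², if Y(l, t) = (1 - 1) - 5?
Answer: 100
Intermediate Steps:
p(u) = u*(6 + u) (p(u) = (6 + u)*u = u*(6 + u))
Y(l, t) = -5 (Y(l, t) = 0 - 5 = -5)
(Y(-4, -5) + p(-1))² = (-5 - (6 - 1))² = (-5 - 1*5)² = (-5 - 5)² = (-10)² = 100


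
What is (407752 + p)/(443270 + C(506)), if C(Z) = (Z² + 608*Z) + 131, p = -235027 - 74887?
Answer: 97838/1007085 ≈ 0.097150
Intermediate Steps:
p = -309914
C(Z) = 131 + Z² + 608*Z
(407752 + p)/(443270 + C(506)) = (407752 - 309914)/(443270 + (131 + 506² + 608*506)) = 97838/(443270 + (131 + 256036 + 307648)) = 97838/(443270 + 563815) = 97838/1007085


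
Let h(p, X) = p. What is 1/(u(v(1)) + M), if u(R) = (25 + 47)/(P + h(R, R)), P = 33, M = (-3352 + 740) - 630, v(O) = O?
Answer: -17/55078 ≈ -0.00030865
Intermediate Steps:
M = -3242 (M = -2612 - 630 = -3242)
u(R) = 72/(33 + R) (u(R) = (25 + 47)/(33 + R) = 72/(33 + R))
1/(u(v(1)) + M) = 1/(72/(33 + 1) - 3242) = 1/(72/34 - 3242) = 1/(72*(1/34) - 3242) = 1/(36/17 - 3242) = 1/(-55078/17) = -17/55078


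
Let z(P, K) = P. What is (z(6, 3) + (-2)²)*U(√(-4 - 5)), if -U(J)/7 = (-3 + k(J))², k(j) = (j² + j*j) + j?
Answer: -30240 + 8820*I ≈ -30240.0 + 8820.0*I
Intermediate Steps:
k(j) = j + 2*j² (k(j) = (j² + j²) + j = 2*j² + j = j + 2*j²)
U(J) = -7*(-3 + J*(1 + 2*J))²
(z(6, 3) + (-2)²)*U(√(-4 - 5)) = (6 + (-2)²)*(-7*(-3 + √(-4 - 5)*(1 + 2*√(-4 - 5)))²) = (6 + 4)*(-7*(-3 + √(-9)*(1 + 2*√(-9)))²) = 10*(-7*(-3 + (3*I)*(1 + 2*(3*I)))²) = 10*(-7*(-3 + (3*I)*(1 + 6*I))²) = 10*(-7*(-3 + 3*I*(1 + 6*I))²) = -70*(-3 + 3*I*(1 + 6*I))²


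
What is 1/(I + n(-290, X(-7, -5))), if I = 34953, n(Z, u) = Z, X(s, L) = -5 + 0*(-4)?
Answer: 1/34663 ≈ 2.8849e-5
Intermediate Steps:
X(s, L) = -5 (X(s, L) = -5 + 0 = -5)
1/(I + n(-290, X(-7, -5))) = 1/(34953 - 290) = 1/34663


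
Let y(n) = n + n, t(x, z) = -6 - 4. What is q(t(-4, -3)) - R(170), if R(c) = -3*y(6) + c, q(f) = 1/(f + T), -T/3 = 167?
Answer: -68475/511 ≈ -134.00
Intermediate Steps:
t(x, z) = -10
T = -501 (T = -3*167 = -501)
q(f) = 1/(-501 + f) (q(f) = 1/(f - 501) = 1/(-501 + f))
y(n) = 2*n
R(c) = -36 + c (R(c) = -6*6 + c = -3*12 + c = -36 + c)
q(t(-4, -3)) - R(170) = 1/(-501 - 10) - (-36 + 170) = 1/(-511) - 1*134 = -1/511 - 134 = -68475/511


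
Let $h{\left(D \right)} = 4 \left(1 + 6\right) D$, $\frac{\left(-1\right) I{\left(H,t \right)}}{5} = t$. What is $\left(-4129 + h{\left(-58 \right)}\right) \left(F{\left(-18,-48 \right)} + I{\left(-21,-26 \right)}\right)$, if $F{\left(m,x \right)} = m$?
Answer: $-644336$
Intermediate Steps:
$I{\left(H,t \right)} = - 5 t$
$h{\left(D \right)} = 28 D$ ($h{\left(D \right)} = 4 \cdot 7 D = 28 D$)
$\left(-4129 + h{\left(-58 \right)}\right) \left(F{\left(-18,-48 \right)} + I{\left(-21,-26 \right)}\right) = \left(-4129 + 28 \left(-58\right)\right) \left(-18 - -130\right) = \left(-4129 - 1624\right) \left(-18 + 130\right) = \left(-5753\right) 112 = -644336$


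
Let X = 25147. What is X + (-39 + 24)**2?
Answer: 25372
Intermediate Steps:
X + (-39 + 24)**2 = 25147 + (-39 + 24)**2 = 25147 + (-15)**2 = 25147 + 225 = 25372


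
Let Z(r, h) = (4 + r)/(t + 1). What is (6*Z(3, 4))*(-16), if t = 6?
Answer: -96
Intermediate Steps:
Z(r, h) = 4/7 + r/7 (Z(r, h) = (4 + r)/(6 + 1) = (4 + r)/7 = (4 + r)*(⅐) = 4/7 + r/7)
(6*Z(3, 4))*(-16) = (6*(4/7 + (⅐)*3))*(-16) = (6*(4/7 + 3/7))*(-16) = (6*1)*(-16) = 6*(-16) = -96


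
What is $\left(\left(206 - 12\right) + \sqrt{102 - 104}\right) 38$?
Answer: $7372 + 38 i \sqrt{2} \approx 7372.0 + 53.74 i$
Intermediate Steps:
$\left(\left(206 - 12\right) + \sqrt{102 - 104}\right) 38 = \left(194 + \sqrt{-2}\right) 38 = \left(194 + i \sqrt{2}\right) 38 = 7372 + 38 i \sqrt{2}$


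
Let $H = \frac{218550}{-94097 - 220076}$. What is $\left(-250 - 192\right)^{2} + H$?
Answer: $\frac{61377875422}{314173} \approx 1.9536 \cdot 10^{5}$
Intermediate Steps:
$H = - \frac{218550}{314173}$ ($H = \frac{218550}{-94097 - 220076} = \frac{218550}{-314173} = 218550 \left(- \frac{1}{314173}\right) = - \frac{218550}{314173} \approx -0.69564$)
$\left(-250 - 192\right)^{2} + H = \left(-250 - 192\right)^{2} - \frac{218550}{314173} = \left(-442\right)^{2} - \frac{218550}{314173} = 195364 - \frac{218550}{314173} = \frac{61377875422}{314173}$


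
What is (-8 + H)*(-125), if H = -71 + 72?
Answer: 875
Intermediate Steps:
H = 1
(-8 + H)*(-125) = (-8 + 1)*(-125) = -7*(-125) = 875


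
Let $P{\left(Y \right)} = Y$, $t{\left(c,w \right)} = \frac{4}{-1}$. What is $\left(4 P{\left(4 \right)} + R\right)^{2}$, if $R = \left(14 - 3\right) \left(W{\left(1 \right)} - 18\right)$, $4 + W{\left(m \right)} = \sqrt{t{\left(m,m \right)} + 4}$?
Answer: $51076$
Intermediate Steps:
$t{\left(c,w \right)} = -4$ ($t{\left(c,w \right)} = 4 \left(-1\right) = -4$)
$W{\left(m \right)} = -4$ ($W{\left(m \right)} = -4 + \sqrt{-4 + 4} = -4 + \sqrt{0} = -4 + 0 = -4$)
$R = -242$ ($R = \left(14 - 3\right) \left(-4 - 18\right) = 11 \left(-22\right) = -242$)
$\left(4 P{\left(4 \right)} + R\right)^{2} = \left(4 \cdot 4 - 242\right)^{2} = \left(16 - 242\right)^{2} = \left(-226\right)^{2} = 51076$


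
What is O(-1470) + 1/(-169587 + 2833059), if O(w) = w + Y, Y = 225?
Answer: -3316022639/2663472 ≈ -1245.0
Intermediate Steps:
O(w) = 225 + w (O(w) = w + 225 = 225 + w)
O(-1470) + 1/(-169587 + 2833059) = (225 - 1470) + 1/(-169587 + 2833059) = -1245 + 1/2663472 = -3316022639/2663472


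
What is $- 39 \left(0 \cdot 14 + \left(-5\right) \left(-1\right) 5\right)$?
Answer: $-975$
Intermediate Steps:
$- 39 \left(0 \cdot 14 + \left(-5\right) \left(-1\right) 5\right) = - 39 \left(0 + 5 \cdot 5\right) = - 39 \left(0 + 25\right) = \left(-39\right) 25 = -975$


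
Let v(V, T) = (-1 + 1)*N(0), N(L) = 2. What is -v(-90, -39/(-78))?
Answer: 0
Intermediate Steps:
v(V, T) = 0 (v(V, T) = (-1 + 1)*2 = 0*2 = 0)
-v(-90, -39/(-78)) = -1*0 = 0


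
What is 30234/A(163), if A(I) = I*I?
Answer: 30234/26569 ≈ 1.1379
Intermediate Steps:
A(I) = I**2
30234/A(163) = 30234/(163**2) = 30234/26569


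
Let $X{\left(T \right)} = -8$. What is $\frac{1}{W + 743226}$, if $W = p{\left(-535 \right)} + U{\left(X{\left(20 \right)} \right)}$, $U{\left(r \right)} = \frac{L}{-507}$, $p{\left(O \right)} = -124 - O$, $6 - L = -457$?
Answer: $\frac{507}{377023496} \approx 1.3447 \cdot 10^{-6}$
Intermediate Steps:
$L = 463$ ($L = 6 - -457 = 6 + 457 = 463$)
$U{\left(r \right)} = - \frac{463}{507}$ ($U{\left(r \right)} = \frac{463}{-507} = 463 \left(- \frac{1}{507}\right) = - \frac{463}{507}$)
$W = \frac{207914}{507}$ ($W = \left(-124 - -535\right) - \frac{463}{507} = \left(-124 + 535\right) - \frac{463}{507} = 411 - \frac{463}{507} = \frac{207914}{507} \approx 410.09$)
$\frac{1}{W + 743226} = \frac{1}{\frac{207914}{507} + 743226} = \frac{1}{\frac{377023496}{507}} = \frac{507}{377023496}$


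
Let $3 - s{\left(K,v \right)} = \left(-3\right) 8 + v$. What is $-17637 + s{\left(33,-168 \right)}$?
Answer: $-17442$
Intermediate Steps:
$s{\left(K,v \right)} = 27 - v$ ($s{\left(K,v \right)} = 3 - \left(\left(-3\right) 8 + v\right) = 3 - \left(-24 + v\right) = 27 - v$)
$-17637 + s{\left(33,-168 \right)} = -17637 + \left(27 - -168\right) = -17637 + \left(27 + 168\right) = -17637 + 195 = -17442$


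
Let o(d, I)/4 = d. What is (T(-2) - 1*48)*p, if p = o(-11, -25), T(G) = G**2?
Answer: 1936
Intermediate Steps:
o(d, I) = 4*d
p = -44 (p = 4*(-11) = -44)
(T(-2) - 1*48)*p = ((-2)**2 - 1*48)*(-44) = (4 - 48)*(-44) = -44*(-44) = 1936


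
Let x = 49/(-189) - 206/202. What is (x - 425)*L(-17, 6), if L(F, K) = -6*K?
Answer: 4649852/303 ≈ 15346.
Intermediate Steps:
x = -3488/2727 (x = 49*(-1/189) - 206*1/202 = -7/27 - 103/101 = -3488/2727 ≈ -1.2791)
(x - 425)*L(-17, 6) = (-3488/2727 - 425)*(-6*6) = -1162463/2727*(-36) = 4649852/303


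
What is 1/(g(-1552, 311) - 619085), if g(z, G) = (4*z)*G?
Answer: -1/2549773 ≈ -3.9219e-7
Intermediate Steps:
g(z, G) = 4*G*z
1/(g(-1552, 311) - 619085) = 1/(4*311*(-1552) - 619085) = 1/(-1930688 - 619085) = 1/(-2549773) = -1/2549773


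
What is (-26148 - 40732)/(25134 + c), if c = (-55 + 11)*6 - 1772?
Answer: -33440/11549 ≈ -2.8955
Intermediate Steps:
c = -2036 (c = -44*6 - 1772 = -264 - 1772 = -2036)
(-26148 - 40732)/(25134 + c) = (-26148 - 40732)/(25134 - 2036) = -66880/23098 = -66880*1/23098 = -33440/11549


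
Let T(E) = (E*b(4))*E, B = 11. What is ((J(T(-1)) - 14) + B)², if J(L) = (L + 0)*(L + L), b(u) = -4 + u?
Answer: 9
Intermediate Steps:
T(E) = 0 (T(E) = (E*(-4 + 4))*E = (E*0)*E = 0*E = 0)
J(L) = 2*L² (J(L) = L*(2*L) = 2*L²)
((J(T(-1)) - 14) + B)² = ((2*0² - 14) + 11)² = ((2*0 - 14) + 11)² = ((0 - 14) + 11)² = (-14 + 11)² = (-3)² = 9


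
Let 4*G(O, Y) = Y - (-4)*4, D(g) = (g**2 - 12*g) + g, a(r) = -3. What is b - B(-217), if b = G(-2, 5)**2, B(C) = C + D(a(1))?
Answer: 3241/16 ≈ 202.56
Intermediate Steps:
D(g) = g**2 - 11*g
B(C) = 42 + C (B(C) = C - 3*(-11 - 3) = C - 3*(-14) = C + 42 = 42 + C)
G(O, Y) = 4 + Y/4 (G(O, Y) = (Y - (-4)*4)/4 = (Y - 1*(-16))/4 = (Y + 16)/4 = (16 + Y)/4 = 4 + Y/4)
b = 441/16 (b = (4 + (1/4)*5)**2 = (4 + 5/4)**2 = (21/4)**2 = 441/16 ≈ 27.563)
b - B(-217) = 441/16 - (42 - 217) = 441/16 - 1*(-175) = 441/16 + 175 = 3241/16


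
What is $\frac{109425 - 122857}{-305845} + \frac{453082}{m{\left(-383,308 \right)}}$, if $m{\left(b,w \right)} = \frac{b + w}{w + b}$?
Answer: $\frac{138572877722}{305845} \approx 4.5308 \cdot 10^{5}$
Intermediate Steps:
$m{\left(b,w \right)} = 1$ ($m{\left(b,w \right)} = \frac{b + w}{b + w} = 1$)
$\frac{109425 - 122857}{-305845} + \frac{453082}{m{\left(-383,308 \right)}} = \frac{109425 - 122857}{-305845} + \frac{453082}{1} = \left(109425 - 122857\right) \left(- \frac{1}{305845}\right) + 453082 \cdot 1 = \left(-13432\right) \left(- \frac{1}{305845}\right) + 453082 = \frac{13432}{305845} + 453082 = \frac{138572877722}{305845}$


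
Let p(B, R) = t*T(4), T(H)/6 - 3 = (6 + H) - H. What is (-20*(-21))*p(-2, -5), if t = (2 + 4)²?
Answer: 816480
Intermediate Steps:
T(H) = 54 (T(H) = 18 + 6*((6 + H) - H) = 18 + 6*6 = 18 + 36 = 54)
t = 36 (t = 6² = 36)
p(B, R) = 1944 (p(B, R) = 36*54 = 1944)
(-20*(-21))*p(-2, -5) = -20*(-21)*1944 = 420*1944 = 816480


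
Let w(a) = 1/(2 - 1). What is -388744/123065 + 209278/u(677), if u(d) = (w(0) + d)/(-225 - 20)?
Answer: -3155094425291/41719035 ≈ -75627.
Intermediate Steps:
w(a) = 1 (w(a) = 1/1 = 1)
u(d) = -1/245 - d/245 (u(d) = (1 + d)/(-225 - 20) = (1 + d)/(-245) = (1 + d)*(-1/245) = -1/245 - d/245)
-388744/123065 + 209278/u(677) = -388744/123065 + 209278/(-1/245 - 1/245*677) = -388744*1/123065 + 209278/(-1/245 - 677/245) = -388744/123065 + 209278/(-678/245) = -388744/123065 + 209278*(-245/678) = -388744/123065 - 25636555/339 = -3155094425291/41719035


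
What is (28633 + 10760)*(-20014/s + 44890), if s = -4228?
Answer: 3738689847531/2114 ≈ 1.7685e+9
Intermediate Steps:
(28633 + 10760)*(-20014/s + 44890) = (28633 + 10760)*(-20014/(-4228) + 44890) = 39393*(-20014*(-1/4228) + 44890) = 39393*(10007/2114 + 44890) = 39393*(94907467/2114) = 3738689847531/2114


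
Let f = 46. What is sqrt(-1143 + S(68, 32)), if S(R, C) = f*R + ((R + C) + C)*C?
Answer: sqrt(6209) ≈ 78.797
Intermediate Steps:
S(R, C) = 46*R + C*(R + 2*C) (S(R, C) = 46*R + ((R + C) + C)*C = 46*R + ((C + R) + C)*C = 46*R + (R + 2*C)*C = 46*R + C*(R + 2*C))
sqrt(-1143 + S(68, 32)) = sqrt(-1143 + (2*32**2 + 46*68 + 32*68)) = sqrt(-1143 + (2*1024 + 3128 + 2176)) = sqrt(-1143 + (2048 + 3128 + 2176)) = sqrt(-1143 + 7352) = sqrt(6209)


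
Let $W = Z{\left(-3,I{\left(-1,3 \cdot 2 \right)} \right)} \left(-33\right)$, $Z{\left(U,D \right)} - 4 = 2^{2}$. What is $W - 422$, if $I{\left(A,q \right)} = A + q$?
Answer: $-686$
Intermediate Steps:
$Z{\left(U,D \right)} = 8$ ($Z{\left(U,D \right)} = 4 + 2^{2} = 4 + 4 = 8$)
$W = -264$ ($W = 8 \left(-33\right) = -264$)
$W - 422 = -264 - 422 = -686$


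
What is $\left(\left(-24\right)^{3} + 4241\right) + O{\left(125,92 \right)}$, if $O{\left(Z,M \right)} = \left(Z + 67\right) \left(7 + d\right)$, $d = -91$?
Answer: $-25711$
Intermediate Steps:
$O{\left(Z,M \right)} = -5628 - 84 Z$ ($O{\left(Z,M \right)} = \left(Z + 67\right) \left(7 - 91\right) = \left(67 + Z\right) \left(-84\right) = -5628 - 84 Z$)
$\left(\left(-24\right)^{3} + 4241\right) + O{\left(125,92 \right)} = \left(\left(-24\right)^{3} + 4241\right) - 16128 = \left(-13824 + 4241\right) - 16128 = -9583 - 16128 = -25711$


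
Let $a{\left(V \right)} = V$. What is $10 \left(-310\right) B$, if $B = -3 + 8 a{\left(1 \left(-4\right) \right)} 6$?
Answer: $604500$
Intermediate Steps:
$B = -195$ ($B = -3 + 8 \cdot 1 \left(-4\right) 6 = -3 + 8 \left(\left(-4\right) 6\right) = -3 + 8 \left(-24\right) = -3 - 192 = -195$)
$10 \left(-310\right) B = 10 \left(-310\right) \left(-195\right) = \left(-3100\right) \left(-195\right) = 604500$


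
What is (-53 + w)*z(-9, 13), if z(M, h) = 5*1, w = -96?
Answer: -745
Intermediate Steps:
z(M, h) = 5
(-53 + w)*z(-9, 13) = (-53 - 96)*5 = -149*5 = -745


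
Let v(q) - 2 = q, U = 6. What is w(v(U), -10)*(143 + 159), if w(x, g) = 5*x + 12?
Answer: 15704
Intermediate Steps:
v(q) = 2 + q
w(x, g) = 12 + 5*x
w(v(U), -10)*(143 + 159) = (12 + 5*(2 + 6))*(143 + 159) = (12 + 5*8)*302 = (12 + 40)*302 = 52*302 = 15704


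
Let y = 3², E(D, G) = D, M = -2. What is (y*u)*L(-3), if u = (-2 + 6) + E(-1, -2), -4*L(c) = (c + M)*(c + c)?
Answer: -405/2 ≈ -202.50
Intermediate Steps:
L(c) = -c*(-2 + c)/2 (L(c) = -(c - 2)*(c + c)/4 = -(-2 + c)*2*c/4 = -c*(-2 + c)/2)
y = 9
u = 3 (u = (-2 + 6) - 1 = 4 - 1 = 3)
(y*u)*L(-3) = (9*3)*((½)*(-3)*(2 - 1*(-3))) = 27*((½)*(-3)*(2 + 3)) = 27*((½)*(-3)*5) = 27*(-15/2) = -405/2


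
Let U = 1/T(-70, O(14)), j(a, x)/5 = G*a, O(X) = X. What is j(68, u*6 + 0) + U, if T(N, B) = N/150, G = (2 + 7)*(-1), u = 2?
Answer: -21435/7 ≈ -3062.1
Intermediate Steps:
G = -9 (G = 9*(-1) = -9)
T(N, B) = N/150 (T(N, B) = N*(1/150) = N/150)
j(a, x) = -45*a (j(a, x) = 5*(-9*a) = -45*a)
U = -15/7 (U = 1/((1/150)*(-70)) = 1/(-7/15) = -15/7 ≈ -2.1429)
j(68, u*6 + 0) + U = -45*68 - 15/7 = -3060 - 15/7 = -21435/7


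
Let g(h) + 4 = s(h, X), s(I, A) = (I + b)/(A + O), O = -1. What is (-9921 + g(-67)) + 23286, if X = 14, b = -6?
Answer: 173620/13 ≈ 13355.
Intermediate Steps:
s(I, A) = (-6 + I)/(-1 + A) (s(I, A) = (I - 6)/(A - 1) = (-6 + I)/(-1 + A))
g(h) = -58/13 + h/13 (g(h) = -4 + (-6 + h)/(-1 + 14) = -4 + (-6 + h)/13 = -4 + (-6/13 + h/13) = -58/13 + h/13)
(-9921 + g(-67)) + 23286 = (-9921 + (-58/13 + (1/13)*(-67))) + 23286 = (-9921 + (-58/13 - 67/13)) + 23286 = (-9921 - 125/13) + 23286 = -129098/13 + 23286 = 173620/13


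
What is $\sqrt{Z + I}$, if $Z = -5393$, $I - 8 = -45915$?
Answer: $30 i \sqrt{57} \approx 226.5 i$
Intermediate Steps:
$I = -45907$ ($I = 8 - 45915 = -45907$)
$\sqrt{Z + I} = \sqrt{-5393 - 45907} = \sqrt{-51300} = 30 i \sqrt{57}$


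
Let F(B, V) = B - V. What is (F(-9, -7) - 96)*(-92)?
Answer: 9016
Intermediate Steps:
(F(-9, -7) - 96)*(-92) = ((-9 - 1*(-7)) - 96)*(-92) = ((-9 + 7) - 96)*(-92) = (-2 - 96)*(-92) = -98*(-92) = 9016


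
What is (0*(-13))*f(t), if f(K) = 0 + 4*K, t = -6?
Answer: 0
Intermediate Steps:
f(K) = 4*K
(0*(-13))*f(t) = (0*(-13))*(4*(-6)) = 0*(-24) = 0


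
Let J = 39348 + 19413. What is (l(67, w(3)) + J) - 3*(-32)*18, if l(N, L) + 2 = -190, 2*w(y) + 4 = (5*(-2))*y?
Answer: 60297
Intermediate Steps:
w(y) = -2 - 5*y (w(y) = -2 + ((5*(-2))*y)/2 = -2 + (-10*y)/2 = -2 - 5*y)
l(N, L) = -192 (l(N, L) = -2 - 190 = -192)
J = 58761
(l(67, w(3)) + J) - 3*(-32)*18 = (-192 + 58761) - 3*(-32)*18 = 58569 + 96*18 = 58569 + 1728 = 60297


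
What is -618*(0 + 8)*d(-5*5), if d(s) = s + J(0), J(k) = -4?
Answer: 143376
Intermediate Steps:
d(s) = -4 + s (d(s) = s - 4 = -4 + s)
-618*(0 + 8)*d(-5*5) = -618*(0 + 8)*(-4 - 5*5) = -4944*(-4 - 25) = -4944*(-29) = -618*(-232) = 143376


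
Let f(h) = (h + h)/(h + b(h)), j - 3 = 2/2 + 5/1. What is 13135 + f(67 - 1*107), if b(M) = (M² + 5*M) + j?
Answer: 17981735/1369 ≈ 13135.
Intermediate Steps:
j = 9 (j = 3 + (2/2 + 5/1) = 3 + (2*(½) + 5*1) = 3 + (1 + 5) = 3 + 6 = 9)
b(M) = 9 + M² + 5*M (b(M) = (M² + 5*M) + 9 = 9 + M² + 5*M)
f(h) = 2*h/(9 + h² + 6*h) (f(h) = (h + h)/(h + (9 + h² + 5*h)) = (2*h)/(9 + h² + 6*h) = 2*h/(9 + h² + 6*h))
13135 + f(67 - 1*107) = 13135 + 2*(67 - 1*107)/(9 + (67 - 1*107)² + 6*(67 - 1*107)) = 13135 + 2*(67 - 107)/(9 + (67 - 107)² + 6*(67 - 107)) = 13135 + 2*(-40)/(9 + (-40)² + 6*(-40)) = 13135 + 2*(-40)/(9 + 1600 - 240) = 13135 + 2*(-40)/1369 = 13135 + 2*(-40)*(1/1369) = 13135 - 80/1369 = 17981735/1369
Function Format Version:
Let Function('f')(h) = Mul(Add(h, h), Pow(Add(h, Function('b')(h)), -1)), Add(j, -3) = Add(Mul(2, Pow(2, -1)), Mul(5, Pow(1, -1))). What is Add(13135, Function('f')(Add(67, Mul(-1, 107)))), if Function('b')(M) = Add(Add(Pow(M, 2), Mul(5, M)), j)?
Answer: Rational(17981735, 1369) ≈ 13135.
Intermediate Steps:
j = 9 (j = Add(3, Add(Mul(2, Pow(2, -1)), Mul(5, Pow(1, -1)))) = Add(3, Add(Mul(2, Rational(1, 2)), Mul(5, 1))) = Add(3, Add(1, 5)) = Add(3, 6) = 9)
Function('b')(M) = Add(9, Pow(M, 2), Mul(5, M)) (Function('b')(M) = Add(Add(Pow(M, 2), Mul(5, M)), 9) = Add(9, Pow(M, 2), Mul(5, M)))
Function('f')(h) = Mul(2, h, Pow(Add(9, Pow(h, 2), Mul(6, h)), -1)) (Function('f')(h) = Mul(Add(h, h), Pow(Add(h, Add(9, Pow(h, 2), Mul(5, h))), -1)) = Mul(Mul(2, h), Pow(Add(9, Pow(h, 2), Mul(6, h)), -1)) = Mul(2, h, Pow(Add(9, Pow(h, 2), Mul(6, h)), -1)))
Add(13135, Function('f')(Add(67, Mul(-1, 107)))) = Add(13135, Mul(2, Add(67, Mul(-1, 107)), Pow(Add(9, Pow(Add(67, Mul(-1, 107)), 2), Mul(6, Add(67, Mul(-1, 107)))), -1))) = Add(13135, Mul(2, Add(67, -107), Pow(Add(9, Pow(Add(67, -107), 2), Mul(6, Add(67, -107))), -1))) = Add(13135, Mul(2, -40, Pow(Add(9, Pow(-40, 2), Mul(6, -40)), -1))) = Add(13135, Mul(2, -40, Pow(Add(9, 1600, -240), -1))) = Add(13135, Mul(2, -40, Pow(1369, -1))) = Add(13135, Mul(2, -40, Rational(1, 1369))) = Add(13135, Rational(-80, 1369)) = Rational(17981735, 1369)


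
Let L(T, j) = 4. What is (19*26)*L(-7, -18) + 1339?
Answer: 3315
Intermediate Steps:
(19*26)*L(-7, -18) + 1339 = (19*26)*4 + 1339 = 494*4 + 1339 = 1976 + 1339 = 3315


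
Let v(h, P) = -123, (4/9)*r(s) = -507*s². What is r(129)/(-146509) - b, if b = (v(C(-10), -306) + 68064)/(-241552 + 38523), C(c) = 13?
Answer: 15456393174483/118982303044 ≈ 129.91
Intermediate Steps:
r(s) = -4563*s²/4 (r(s) = 9*(-507*s²)/4 = -4563*s²/4)
b = -67941/203029 (b = (-123 + 68064)/(-241552 + 38523) = 67941/(-203029) = 67941*(-1/203029) = -67941/203029 ≈ -0.33464)
r(129)/(-146509) - b = -4563/4*129²/(-146509) - 1*(-67941/203029) = -4563/4*16641*(-1/146509) + 67941/203029 = -75932883/4*(-1/146509) + 67941/203029 = 75932883/586036 + 67941/203029 = 15456393174483/118982303044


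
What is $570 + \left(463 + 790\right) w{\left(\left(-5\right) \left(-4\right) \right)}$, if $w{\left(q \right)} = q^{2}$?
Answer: $501770$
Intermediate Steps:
$570 + \left(463 + 790\right) w{\left(\left(-5\right) \left(-4\right) \right)} = 570 + \left(463 + 790\right) \left(\left(-5\right) \left(-4\right)\right)^{2} = 570 + 1253 \cdot 20^{2} = 570 + 1253 \cdot 400 = 570 + 501200 = 501770$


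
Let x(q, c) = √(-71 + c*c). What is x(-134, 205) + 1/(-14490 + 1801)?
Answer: -1/12689 + √41954 ≈ 204.83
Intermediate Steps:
x(q, c) = √(-71 + c²)
x(-134, 205) + 1/(-14490 + 1801) = √(-71 + 205²) + 1/(-14490 + 1801) = √(-71 + 42025) + 1/(-12689) = √41954 - 1/12689 = -1/12689 + √41954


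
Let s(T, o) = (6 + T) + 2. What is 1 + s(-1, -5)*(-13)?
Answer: -90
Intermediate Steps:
s(T, o) = 8 + T
1 + s(-1, -5)*(-13) = 1 + (8 - 1)*(-13) = 1 + 7*(-13) = 1 - 91 = -90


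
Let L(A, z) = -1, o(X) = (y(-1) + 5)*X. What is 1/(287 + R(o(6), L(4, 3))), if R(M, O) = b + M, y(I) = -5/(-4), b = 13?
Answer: 2/675 ≈ 0.0029630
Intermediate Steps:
y(I) = 5/4 (y(I) = -5*(-¼) = 5/4)
o(X) = 25*X/4 (o(X) = (5/4 + 5)*X = 25*X/4)
R(M, O) = 13 + M
1/(287 + R(o(6), L(4, 3))) = 1/(287 + (13 + (25/4)*6)) = 1/(287 + (13 + 75/2)) = 1/(287 + 101/2) = 1/(675/2) = 2/675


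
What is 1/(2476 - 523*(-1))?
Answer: 1/2999 ≈ 0.00033344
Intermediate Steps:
1/(2476 - 523*(-1)) = 1/(2476 + 523) = 1/2999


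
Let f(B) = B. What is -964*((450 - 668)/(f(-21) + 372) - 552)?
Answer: 186987080/351 ≈ 5.3273e+5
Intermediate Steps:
-964*((450 - 668)/(f(-21) + 372) - 552) = -964*((450 - 668)/(-21 + 372) - 552) = -964*(-218/351 - 552) = -964*(-193970/351) = 186987080/351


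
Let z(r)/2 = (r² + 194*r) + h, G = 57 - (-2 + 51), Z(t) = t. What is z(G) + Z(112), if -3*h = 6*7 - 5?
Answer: 9958/3 ≈ 3319.3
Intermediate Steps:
h = -37/3 (h = -(6*7 - 5)/3 = -(42 - 5)/3 = -⅓*37 = -37/3 ≈ -12.333)
G = 8 (G = 57 - 1*49 = 57 - 49 = 8)
z(r) = -74/3 + 2*r² + 388*r (z(r) = 2*((r² + 194*r) - 37/3) = 2*(-37/3 + r² + 194*r) = -74/3 + 2*r² + 388*r)
z(G) + Z(112) = (-74/3 + 2*8² + 388*8) + 112 = (-74/3 + 2*64 + 3104) + 112 = (-74/3 + 128 + 3104) + 112 = 9622/3 + 112 = 9958/3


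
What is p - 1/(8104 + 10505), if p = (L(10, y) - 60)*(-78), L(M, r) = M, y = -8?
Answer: 72575099/18609 ≈ 3900.0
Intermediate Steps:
p = 3900 (p = (10 - 60)*(-78) = -50*(-78) = 3900)
p - 1/(8104 + 10505) = 3900 - 1/(8104 + 10505) = 3900 - 1/18609 = 72575099/18609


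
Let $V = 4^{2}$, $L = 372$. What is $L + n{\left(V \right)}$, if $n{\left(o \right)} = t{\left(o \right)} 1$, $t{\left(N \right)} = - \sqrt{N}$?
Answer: $368$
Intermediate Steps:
$V = 16$
$n{\left(o \right)} = - \sqrt{o}$ ($n{\left(o \right)} = - \sqrt{o} 1 = - \sqrt{o}$)
$L + n{\left(V \right)} = 372 - \sqrt{16} = 372 - 4 = 368$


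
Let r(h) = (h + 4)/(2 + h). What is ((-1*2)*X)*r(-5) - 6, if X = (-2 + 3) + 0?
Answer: -20/3 ≈ -6.6667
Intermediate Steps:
X = 1 (X = 1 + 0 = 1)
r(h) = (4 + h)/(2 + h)
((-1*2)*X)*r(-5) - 6 = (-1*2*1)*((4 - 5)/(2 - 5)) - 6 = (-2*1)*(-1/(-3)) - 6 = -(-2)*(-1)/3 - 6 = -2*1/3 - 6 = -2/3 - 6 = -20/3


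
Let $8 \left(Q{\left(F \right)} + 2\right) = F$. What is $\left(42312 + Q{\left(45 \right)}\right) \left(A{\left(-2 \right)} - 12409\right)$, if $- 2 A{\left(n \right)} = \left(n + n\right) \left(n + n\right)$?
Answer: $- \frac{4203464925}{8} \approx -5.2543 \cdot 10^{8}$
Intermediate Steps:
$Q{\left(F \right)} = -2 + \frac{F}{8}$
$A{\left(n \right)} = - 2 n^{2}$ ($A{\left(n \right)} = - \frac{\left(n + n\right) \left(n + n\right)}{2} = - \frac{2 n 2 n}{2} = - \frac{4 n^{2}}{2} = - 2 n^{2}$)
$\left(42312 + Q{\left(45 \right)}\right) \left(A{\left(-2 \right)} - 12409\right) = \left(42312 + \left(-2 + \frac{1}{8} \cdot 45\right)\right) \left(- 2 \left(-2\right)^{2} - 12409\right) = \left(42312 + \left(-2 + \frac{45}{8}\right)\right) \left(\left(-2\right) 4 - 12409\right) = \left(42312 + \frac{29}{8}\right) \left(-8 - 12409\right) = \frac{338525}{8} \left(-12417\right) = - \frac{4203464925}{8}$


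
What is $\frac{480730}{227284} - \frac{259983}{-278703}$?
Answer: $\frac{10726159409}{3519151814} \approx 3.0479$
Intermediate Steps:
$\frac{480730}{227284} - \frac{259983}{-278703} = 480730 \cdot \frac{1}{227284} - - \frac{28887}{30967} = \frac{240365}{113642} + \frac{28887}{30967} = \frac{10726159409}{3519151814}$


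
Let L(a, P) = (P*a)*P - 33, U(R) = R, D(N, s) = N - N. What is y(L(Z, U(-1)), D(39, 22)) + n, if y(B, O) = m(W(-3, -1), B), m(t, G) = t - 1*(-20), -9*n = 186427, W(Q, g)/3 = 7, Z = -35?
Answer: -186058/9 ≈ -20673.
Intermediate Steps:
W(Q, g) = 21 (W(Q, g) = 3*7 = 21)
n = -186427/9 (n = -⅑*186427 = -186427/9 ≈ -20714.)
D(N, s) = 0
L(a, P) = -33 + a*P² (L(a, P) = a*P² - 33 = -33 + a*P²)
m(t, G) = 20 + t (m(t, G) = t + 20 = 20 + t)
y(B, O) = 41 (y(B, O) = 20 + 21 = 41)
y(L(Z, U(-1)), D(39, 22)) + n = 41 - 186427/9 = -186058/9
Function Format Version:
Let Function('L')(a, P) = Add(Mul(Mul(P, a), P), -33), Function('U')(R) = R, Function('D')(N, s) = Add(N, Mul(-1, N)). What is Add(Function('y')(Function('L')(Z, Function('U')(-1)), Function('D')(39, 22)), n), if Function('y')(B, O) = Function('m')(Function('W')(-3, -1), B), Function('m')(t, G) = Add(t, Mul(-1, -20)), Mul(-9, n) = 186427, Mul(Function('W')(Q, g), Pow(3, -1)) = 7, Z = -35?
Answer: Rational(-186058, 9) ≈ -20673.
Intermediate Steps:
Function('W')(Q, g) = 21 (Function('W')(Q, g) = Mul(3, 7) = 21)
n = Rational(-186427, 9) (n = Mul(Rational(-1, 9), 186427) = Rational(-186427, 9) ≈ -20714.)
Function('D')(N, s) = 0
Function('L')(a, P) = Add(-33, Mul(a, Pow(P, 2))) (Function('L')(a, P) = Add(Mul(a, Pow(P, 2)), -33) = Add(-33, Mul(a, Pow(P, 2))))
Function('m')(t, G) = Add(20, t) (Function('m')(t, G) = Add(t, 20) = Add(20, t))
Function('y')(B, O) = 41 (Function('y')(B, O) = Add(20, 21) = 41)
Add(Function('y')(Function('L')(Z, Function('U')(-1)), Function('D')(39, 22)), n) = Add(41, Rational(-186427, 9)) = Rational(-186058, 9)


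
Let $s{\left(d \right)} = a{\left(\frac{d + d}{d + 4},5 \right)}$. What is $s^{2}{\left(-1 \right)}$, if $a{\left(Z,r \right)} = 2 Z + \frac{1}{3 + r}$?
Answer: $\frac{841}{576} \approx 1.4601$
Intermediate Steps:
$a{\left(Z,r \right)} = \frac{1}{3 + r} + 2 Z$
$s{\left(d \right)} = \frac{1}{8} + \frac{4 d}{4 + d}$ ($s{\left(d \right)} = \frac{1 + 6 \frac{d + d}{d + 4} + 2 \frac{d + d}{d + 4} \cdot 5}{3 + 5} = \frac{1 + 6 \frac{2 d}{4 + d} + 2 \frac{2 d}{4 + d} 5}{8} = \frac{1 + \frac{12 d}{4 + d} + \frac{20 d}{4 + d}}{8} = \frac{1 + \frac{32 d}{4 + d}}{8} = \frac{1}{8} + \frac{4 d}{4 + d}$)
$s^{2}{\left(-1 \right)} = \left(\frac{4 + 33 \left(-1\right)}{8 \left(4 - 1\right)}\right)^{2} = \left(\frac{4 - 33}{8 \cdot 3}\right)^{2} = \left(\frac{1}{8} \cdot \frac{1}{3} \left(-29\right)\right)^{2} = \left(- \frac{29}{24}\right)^{2} = \frac{841}{576}$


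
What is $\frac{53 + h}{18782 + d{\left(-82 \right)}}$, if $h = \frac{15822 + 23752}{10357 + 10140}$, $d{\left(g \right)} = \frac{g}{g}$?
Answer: $\frac{375305}{128331717} \approx 0.0029245$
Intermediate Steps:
$d{\left(g \right)} = 1$
$h = \frac{39574}{20497} \approx 1.9307$
$\frac{53 + h}{18782 + d{\left(-82 \right)}} = \frac{53 + \frac{39574}{20497}}{18782 + 1} = \frac{1125915}{20497 \cdot 18783} = \frac{1125915}{20497} \cdot \frac{1}{18783} = \frac{375305}{128331717}$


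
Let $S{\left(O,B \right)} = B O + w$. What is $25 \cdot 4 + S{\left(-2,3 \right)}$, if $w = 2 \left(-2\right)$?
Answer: $90$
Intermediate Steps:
$w = -4$
$S{\left(O,B \right)} = -4 + B O$ ($S{\left(O,B \right)} = B O - 4 = -4 + B O$)
$25 \cdot 4 + S{\left(-2,3 \right)} = 25 \cdot 4 + \left(-4 + 3 \left(-2\right)\right) = 100 - 10 = 90$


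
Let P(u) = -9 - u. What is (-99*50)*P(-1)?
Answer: 39600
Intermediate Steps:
(-99*50)*P(-1) = (-99*50)*(-9 - 1*(-1)) = -4950*(-9 + 1) = -4950*(-8) = 39600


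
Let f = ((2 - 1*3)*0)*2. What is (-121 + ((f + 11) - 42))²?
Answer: 23104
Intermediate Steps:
f = 0 (f = ((2 - 3)*0)*2 = -1*0*2 = 0*2 = 0)
(-121 + ((f + 11) - 42))² = (-121 + ((0 + 11) - 42))² = (-121 + (11 - 42))² = (-121 - 31)² = (-152)² = 23104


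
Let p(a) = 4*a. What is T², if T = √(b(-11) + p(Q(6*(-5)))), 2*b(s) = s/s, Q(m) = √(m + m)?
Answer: ½ + 8*I*√15 ≈ 0.5 + 30.984*I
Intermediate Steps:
Q(m) = √2*√m (Q(m) = √(2*m) = √2*√m)
b(s) = ½ (b(s) = (s/s)/2 = (½)*1 = ½)
T = √(½ + 8*I*√15) (T = √(½ + 4*(√2*√(6*(-5)))) = √(½ + 4*(√2*√(-30))) = √(½ + 4*(√2*(I*√30))) = √(½ + 4*(2*I*√15)) = √(½ + 8*I*√15) ≈ 3.9679 + 3.9044*I)
T² = (√(2 + 32*I*√15)/2)² = ½ + 8*I*√15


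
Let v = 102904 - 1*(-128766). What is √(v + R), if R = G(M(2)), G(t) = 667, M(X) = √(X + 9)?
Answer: √232337 ≈ 482.01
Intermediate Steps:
M(X) = √(9 + X)
v = 231670 (v = 102904 + 128766 = 231670)
R = 667
√(v + R) = √(231670 + 667) = √232337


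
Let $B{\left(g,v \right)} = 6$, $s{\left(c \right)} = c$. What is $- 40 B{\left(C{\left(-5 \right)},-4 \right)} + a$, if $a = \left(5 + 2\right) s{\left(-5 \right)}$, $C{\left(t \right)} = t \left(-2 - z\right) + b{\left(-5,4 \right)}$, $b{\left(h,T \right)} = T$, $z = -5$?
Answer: $-275$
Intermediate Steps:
$C{\left(t \right)} = 4 + 3 t$ ($C{\left(t \right)} = t \left(-2 - -5\right) + 4 = t \left(-2 + 5\right) + 4 = t 3 + 4 = 3 t + 4 = 4 + 3 t$)
$a = -35$ ($a = \left(5 + 2\right) \left(-5\right) = 7 \left(-5\right) = -35$)
$- 40 B{\left(C{\left(-5 \right)},-4 \right)} + a = \left(-40\right) 6 - 35 = -240 - 35 = -275$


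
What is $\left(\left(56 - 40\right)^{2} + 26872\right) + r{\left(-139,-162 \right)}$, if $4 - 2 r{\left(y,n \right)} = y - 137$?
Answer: $27268$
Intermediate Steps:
$r{\left(y,n \right)} = \frac{141}{2} - \frac{y}{2}$ ($r{\left(y,n \right)} = 2 - \frac{y - 137}{2} = 2 - \frac{-137 + y}{2} = 2 - \left(- \frac{137}{2} + \frac{y}{2}\right) = \frac{141}{2} - \frac{y}{2}$)
$\left(\left(56 - 40\right)^{2} + 26872\right) + r{\left(-139,-162 \right)} = \left(\left(56 - 40\right)^{2} + 26872\right) + \left(\frac{141}{2} - - \frac{139}{2}\right) = \left(16^{2} + 26872\right) + \left(\frac{141}{2} + \frac{139}{2}\right) = \left(256 + 26872\right) + 140 = 27128 + 140 = 27268$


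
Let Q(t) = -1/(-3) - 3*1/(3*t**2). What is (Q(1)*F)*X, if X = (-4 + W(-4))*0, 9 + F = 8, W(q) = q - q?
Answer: 0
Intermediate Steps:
W(q) = 0
F = -1 (F = -9 + 8 = -1)
X = 0 (X = (-4 + 0)*0 = -4*0 = 0)
Q(t) = 1/3 - 1/t**2 (Q(t) = -1*(-1/3) - 3*1/(3*t**2) = 1/3 - 1/t**2)
(Q(1)*F)*X = ((1/3 - 1/1**2)*(-1))*0 = ((1/3 - 1*1)*(-1))*0 = ((1/3 - 1)*(-1))*0 = -2/3*(-1)*0 = (2/3)*0 = 0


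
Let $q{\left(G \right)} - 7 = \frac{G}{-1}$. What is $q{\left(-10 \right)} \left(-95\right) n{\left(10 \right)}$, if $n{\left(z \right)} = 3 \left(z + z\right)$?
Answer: $-96900$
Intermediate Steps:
$n{\left(z \right)} = 6 z$ ($n{\left(z \right)} = 3 \cdot 2 z = 6 z$)
$q{\left(G \right)} = 7 - G$ ($q{\left(G \right)} = 7 + \frac{G}{-1} = 7 + G \left(-1\right) = 7 - G$)
$q{\left(-10 \right)} \left(-95\right) n{\left(10 \right)} = \left(7 - -10\right) \left(-95\right) 6 \cdot 10 = \left(7 + 10\right) \left(-95\right) 60 = 17 \left(-95\right) 60 = \left(-1615\right) 60 = -96900$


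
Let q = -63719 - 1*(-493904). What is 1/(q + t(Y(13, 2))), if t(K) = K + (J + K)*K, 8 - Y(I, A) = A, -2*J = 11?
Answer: 1/430194 ≈ 2.3245e-6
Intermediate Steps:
J = -11/2 (J = -½*11 = -11/2 ≈ -5.5000)
Y(I, A) = 8 - A
t(K) = K + K*(-11/2 + K) (t(K) = K + (-11/2 + K)*K = K + K*(-11/2 + K))
q = 430185 (q = -63719 + 493904 = 430185)
1/(q + t(Y(13, 2))) = 1/(430185 + (8 - 1*2)*(-9 + 2*(8 - 1*2))/2) = 1/(430185 + (8 - 2)*(-9 + 2*(8 - 2))/2) = 1/(430185 + (½)*6*(-9 + 2*6)) = 1/(430185 + (½)*6*(-9 + 12)) = 1/(430185 + (½)*6*3) = 1/(430185 + 9) = 1/430194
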